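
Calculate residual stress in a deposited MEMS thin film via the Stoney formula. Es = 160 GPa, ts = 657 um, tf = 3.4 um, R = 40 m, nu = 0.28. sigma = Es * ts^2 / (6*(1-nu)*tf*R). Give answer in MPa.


Step 1: Compute numerator: Es * ts^2 = 160 * 657^2 = 69063840 (GPa*um^2)
Step 2: Compute denominator (R in um): 6*(1-nu)*tf*R = 6*0.72*3.4*40e6 = 587520000.0 (um^2)
Step 3: sigma (GPa) = 69063840 / 587520000.0 = 1.17551e-01 GPa
Step 4: Convert to MPa (x1000): sigma = 117.6 MPa


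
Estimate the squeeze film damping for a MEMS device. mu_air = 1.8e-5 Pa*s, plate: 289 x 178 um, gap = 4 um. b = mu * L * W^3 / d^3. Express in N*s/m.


Step 1: Convert to SI.
L = 289e-6 m, W = 178e-6 m, d = 4e-6 m
Step 2: W^3 = (178e-6)^3 = 5.64e-12 m^3
Step 3: d^3 = (4e-6)^3 = 6.40e-17 m^3
Step 4: b = 1.8e-5 * 289e-6 * 5.64e-12 / 6.40e-17
b = 4.58e-04 N*s/m


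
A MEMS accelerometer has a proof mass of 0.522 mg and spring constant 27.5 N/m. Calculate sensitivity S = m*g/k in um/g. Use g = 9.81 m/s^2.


Step 1: Convert mass: m = 0.522 mg = 5.22e-07 kg
Step 2: S = m * g / k = 5.22e-07 * 9.81 / 27.5
Step 3: S = 1.86e-07 m/g
Step 4: Convert to um/g: S = 0.186 um/g


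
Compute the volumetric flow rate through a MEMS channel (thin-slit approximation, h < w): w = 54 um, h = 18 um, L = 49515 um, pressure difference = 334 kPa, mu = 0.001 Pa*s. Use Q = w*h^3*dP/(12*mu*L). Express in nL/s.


Step 1: Convert all dimensions to SI (meters).
w = 54e-6 m, h = 18e-6 m, L = 49515e-6 m, dP = 334e3 Pa
Step 2: Q = w * h^3 * dP / (12 * mu * L)
Q = 54e-6 * (18e-6)^3 * 334e3 / (12 * 0.001 * 49515e-6) = 1.7702708e-10 m^3/s
Step 3: Convert Q from m^3/s to nL/s (1 m^3 = 1e12 nL, so multiply by 1e12).
Q = 177.027 nL/s


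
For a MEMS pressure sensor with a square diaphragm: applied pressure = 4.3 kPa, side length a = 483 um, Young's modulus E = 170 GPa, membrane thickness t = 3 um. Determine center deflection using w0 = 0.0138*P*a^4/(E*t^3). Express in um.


Step 1: Convert pressure to compatible units (E is in GPa, so P in GPa).
P = 4.3 kPa = 4.3e-6 GPa
Step 2: Compute numerator: 0.0138 * P * a^4.
a^4 = 483^4 = 54423757521
numerator = 0.0138 * 4.3e-6 * 54423757521 = 3.22951e+03
Step 3: Compute denominator: E * t^3 = 170 * 3^3 = 4590
Step 4: w0 = numerator / denominator = 3.22951e+03 / 4590 = 0.7036 um


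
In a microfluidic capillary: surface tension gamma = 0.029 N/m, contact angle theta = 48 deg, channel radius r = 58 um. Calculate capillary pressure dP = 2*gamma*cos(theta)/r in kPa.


Step 1: cos(48 deg) = 0.6691
Step 2: Convert r to m: r = 58e-6 m
Step 3: dP = 2 * 0.029 * 0.6691 / 58e-6 = 669.1 Pa
Step 4: Convert Pa to kPa (divide by 1000).
dP = 0.67 kPa


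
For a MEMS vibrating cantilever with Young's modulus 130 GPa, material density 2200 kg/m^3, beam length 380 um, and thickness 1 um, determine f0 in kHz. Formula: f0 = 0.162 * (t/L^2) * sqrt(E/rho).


Step 1: Convert units to SI.
t_SI = 1e-6 m, L_SI = 380e-6 m
Step 2: Calculate sqrt(E/rho).
sqrt(130e9 / 2200) = 7687.06 m/s
Step 3: Compute f0.
f0 = 0.162 * 1e-6 / (380e-6)^2 * 7687.06 = 8624.0 Hz = 8.62 kHz


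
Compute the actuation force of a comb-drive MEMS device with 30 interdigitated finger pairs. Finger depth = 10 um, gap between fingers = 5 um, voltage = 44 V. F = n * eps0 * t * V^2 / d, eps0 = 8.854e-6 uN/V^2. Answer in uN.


Step 1: Parameters: n=30, eps0=8.854e-6 uN/V^2, t=10 um, V=44 V, d=5 um
Step 2: V^2 = 1936
Step 3: F = 30 * 8.854e-6 * 10 * 1936 / 5
F = 1.028 uN


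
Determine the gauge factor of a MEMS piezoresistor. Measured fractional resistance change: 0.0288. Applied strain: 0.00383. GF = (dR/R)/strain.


Step 1: Identify values.
dR/R = 0.0288, strain = 0.00383
Step 2: GF = (dR/R) / strain = 0.0288 / 0.00383
GF = 7.5


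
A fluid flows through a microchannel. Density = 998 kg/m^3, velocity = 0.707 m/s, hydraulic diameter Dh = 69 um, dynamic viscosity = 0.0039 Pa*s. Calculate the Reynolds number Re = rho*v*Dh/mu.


Step 1: Convert Dh to meters: Dh = 69e-6 m
Step 2: Re = rho * v * Dh / mu
Re = 998 * 0.707 * 69e-6 / 0.0039
Re = 12.483


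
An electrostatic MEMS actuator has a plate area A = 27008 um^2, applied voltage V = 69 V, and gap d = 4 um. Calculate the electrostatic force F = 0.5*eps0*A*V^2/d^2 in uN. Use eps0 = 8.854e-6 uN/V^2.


Step 1: Identify parameters.
eps0 = 8.854e-6 uN/V^2, A = 27008 um^2, V = 69 V, d = 4 um
Step 2: Compute V^2 = 69^2 = 4761
Step 3: Compute d^2 = 4^2 = 16
Step 4: F = 0.5 * 8.854e-6 * 27008 * 4761 / 16
F = 35.578 uN


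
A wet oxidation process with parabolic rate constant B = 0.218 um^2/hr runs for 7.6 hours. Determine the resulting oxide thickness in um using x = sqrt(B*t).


Step 1: Compute B*t = 0.218 * 7.6 = 1.6568
Step 2: x = sqrt(1.6568)
x = 1.287 um


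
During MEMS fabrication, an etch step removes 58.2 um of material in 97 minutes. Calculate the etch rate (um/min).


Step 1: Etch rate = depth / time
Step 2: rate = 58.2 / 97
rate = 0.6 um/min


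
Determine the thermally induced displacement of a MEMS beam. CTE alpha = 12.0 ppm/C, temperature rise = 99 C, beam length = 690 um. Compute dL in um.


Step 1: Convert CTE: alpha = 12.0 ppm/C = 12.0e-6 /C
Step 2: dL = 12.0e-6 * 99 * 690
dL = 0.8197 um


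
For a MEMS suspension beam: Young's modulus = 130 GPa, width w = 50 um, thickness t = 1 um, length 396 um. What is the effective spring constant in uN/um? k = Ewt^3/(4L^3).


Step 1: Convert E to consistent units (1 GPa = 1000 uN/um^2).
E = 130 GPa = 130000 uN/um^2
Step 2: Compute t^3 = 1^3 = 1
Step 3: Compute L^3 = 396^3 = 62099136
Step 4: k = 130000 * 50 * 1 / (4 * 62099136)
k = 0.0262 uN/um


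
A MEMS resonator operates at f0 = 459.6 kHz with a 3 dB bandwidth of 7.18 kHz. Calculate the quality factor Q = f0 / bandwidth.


Step 1: Q = f0 / bandwidth
Step 2: Q = 459.6 / 7.18
Q = 64.0


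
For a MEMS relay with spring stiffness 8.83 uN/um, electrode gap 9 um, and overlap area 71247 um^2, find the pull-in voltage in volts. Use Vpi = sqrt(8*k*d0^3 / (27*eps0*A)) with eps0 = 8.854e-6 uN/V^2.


Step 1: Compute numerator: 8 * k * d0^3 = 8 * 8.83 * 9^3 = 51496.56
Step 2: Compute denominator: 27 * eps0 * A = 27 * 8.854e-6 * 71247 = 17.032165
Step 3: Vpi = sqrt(51496.56 / 17.032165)
Vpi = 54.99 V


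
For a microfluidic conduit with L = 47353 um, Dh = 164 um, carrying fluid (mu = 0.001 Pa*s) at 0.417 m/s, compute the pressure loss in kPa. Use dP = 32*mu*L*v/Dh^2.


Step 1: Convert to SI: L = 47353e-6 m, Dh = 164e-6 m
Step 2: dP = 32 * 0.001 * 47353e-6 * 0.417 / (164e-6)^2
Step 3: dP = 23493.40 Pa
Step 4: Convert to kPa: dP = 23.49 kPa


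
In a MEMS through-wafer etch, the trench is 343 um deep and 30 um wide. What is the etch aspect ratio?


Step 1: AR = depth / width
Step 2: AR = 343 / 30
AR = 11.4


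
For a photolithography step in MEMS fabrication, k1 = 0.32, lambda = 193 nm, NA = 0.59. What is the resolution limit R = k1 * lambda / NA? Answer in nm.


Step 1: Identify values: k1 = 0.32, lambda = 193 nm, NA = 0.59
Step 2: R = k1 * lambda / NA
R = 0.32 * 193 / 0.59
R = 104.7 nm


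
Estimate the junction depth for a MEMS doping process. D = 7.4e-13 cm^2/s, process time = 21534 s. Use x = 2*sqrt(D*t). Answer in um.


Step 1: Compute D*t = 7.4e-13 * 21534 = 1.593516e-08 cm^2
Step 2: sqrt(D*t) = 1.26235e-04 cm
Step 3: x = 2 * 1.26235e-04 cm = 2.5247e-04 cm
Step 4: Convert to um (1 cm = 1e4 um): x = 2.525 um


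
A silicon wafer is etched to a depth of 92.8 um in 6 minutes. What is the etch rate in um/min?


Step 1: Etch rate = depth / time
Step 2: rate = 92.8 / 6
rate = 15.467 um/min


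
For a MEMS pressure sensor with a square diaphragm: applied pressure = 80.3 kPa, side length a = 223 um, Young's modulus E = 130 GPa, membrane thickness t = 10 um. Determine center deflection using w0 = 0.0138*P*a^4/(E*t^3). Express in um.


Step 1: Convert pressure to compatible units (E is in GPa, so P in GPa).
P = 80.3 kPa = 80.3e-6 GPa
Step 2: Compute numerator: 0.0138 * P * a^4.
a^4 = 223^4 = 2472973441
numerator = 0.0138 * 80.3e-6 * 2472973441 = 2.7404e+03
Step 3: Compute denominator: E * t^3 = 130 * 10^3 = 130000
Step 4: w0 = numerator / denominator = 2.7404e+03 / 130000 = 0.0211 um


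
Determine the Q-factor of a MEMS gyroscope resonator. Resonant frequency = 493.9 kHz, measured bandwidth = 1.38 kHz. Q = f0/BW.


Step 1: Q = f0 / bandwidth
Step 2: Q = 493.9 / 1.38
Q = 357.9


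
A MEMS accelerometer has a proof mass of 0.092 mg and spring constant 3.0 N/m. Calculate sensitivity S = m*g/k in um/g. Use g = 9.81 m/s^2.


Step 1: Convert mass: m = 0.092 mg = 9.20e-08 kg
Step 2: S = m * g / k = 9.20e-08 * 9.81 / 3.0
Step 3: S = 3.01e-07 m/g
Step 4: Convert to um/g: S = 0.301 um/g


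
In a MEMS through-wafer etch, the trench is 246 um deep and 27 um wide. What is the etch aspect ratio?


Step 1: AR = depth / width
Step 2: AR = 246 / 27
AR = 9.1


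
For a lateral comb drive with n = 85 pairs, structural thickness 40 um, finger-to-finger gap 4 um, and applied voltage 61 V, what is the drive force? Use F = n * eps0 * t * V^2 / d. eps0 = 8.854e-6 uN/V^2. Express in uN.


Step 1: Parameters: n=85, eps0=8.854e-6 uN/V^2, t=40 um, V=61 V, d=4 um
Step 2: V^2 = 3721
Step 3: F = 85 * 8.854e-6 * 40 * 3721 / 4
F = 28.004 uN


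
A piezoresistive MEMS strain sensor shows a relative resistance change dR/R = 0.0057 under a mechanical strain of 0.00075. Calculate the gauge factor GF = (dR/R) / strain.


Step 1: Identify values.
dR/R = 0.0057, strain = 0.00075
Step 2: GF = (dR/R) / strain = 0.0057 / 0.00075
GF = 7.6


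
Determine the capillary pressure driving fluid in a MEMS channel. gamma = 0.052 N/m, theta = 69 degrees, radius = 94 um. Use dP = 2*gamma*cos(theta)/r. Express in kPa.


Step 1: cos(69 deg) = 0.3584
Step 2: Convert r to m: r = 94e-6 m
Step 3: dP = 2 * 0.052 * 0.3584 / 94e-6 = 396.5 Pa
Step 4: Convert Pa to kPa (divide by 1000).
dP = 0.4 kPa


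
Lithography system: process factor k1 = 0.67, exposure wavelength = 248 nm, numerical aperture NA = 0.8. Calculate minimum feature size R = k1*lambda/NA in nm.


Step 1: Identify values: k1 = 0.67, lambda = 248 nm, NA = 0.8
Step 2: R = k1 * lambda / NA
R = 0.67 * 248 / 0.8
R = 207.7 nm


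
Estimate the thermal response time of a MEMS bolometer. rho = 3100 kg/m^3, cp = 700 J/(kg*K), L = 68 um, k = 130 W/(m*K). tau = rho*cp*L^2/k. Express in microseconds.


Step 1: Convert L to m: L = 68e-6 m
Step 2: L^2 = (68e-6)^2 = 4.624e-09 m^2
Step 3: tau = 3100 * 700 * 4.624e-09 / 130 = 7.718523e-05 s
Step 4: Convert to microseconds (multiply by 1e6).
tau = 77.185 us


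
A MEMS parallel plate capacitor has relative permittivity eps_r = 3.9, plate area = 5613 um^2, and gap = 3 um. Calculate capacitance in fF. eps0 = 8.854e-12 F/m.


Step 1: Convert area to m^2: A = 5613e-12 m^2
Step 2: Convert gap to m: d = 3e-6 m
Step 3: C = eps0 * eps_r * A / d
C = 8.854e-12 * 3.9 * 5613e-12 / 3e-6
Step 4: Convert to fF (multiply by 1e15).
C = 64.61 fF


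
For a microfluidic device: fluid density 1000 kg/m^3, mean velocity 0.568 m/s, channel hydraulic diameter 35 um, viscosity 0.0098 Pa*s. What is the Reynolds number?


Step 1: Convert Dh to meters: Dh = 35e-6 m
Step 2: Re = rho * v * Dh / mu
Re = 1000 * 0.568 * 35e-6 / 0.0098
Re = 2.029


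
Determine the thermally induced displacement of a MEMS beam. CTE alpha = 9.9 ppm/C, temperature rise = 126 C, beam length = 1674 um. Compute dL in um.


Step 1: Convert CTE: alpha = 9.9 ppm/C = 9.9e-6 /C
Step 2: dL = 9.9e-6 * 126 * 1674
dL = 2.0881 um


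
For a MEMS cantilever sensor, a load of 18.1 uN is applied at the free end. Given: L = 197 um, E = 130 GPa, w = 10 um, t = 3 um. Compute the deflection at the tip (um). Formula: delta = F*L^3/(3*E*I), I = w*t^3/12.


Step 1: Calculate the second moment of area.
I = w * t^3 / 12 = 10 * 3^3 / 12 = 22.5 um^4
Step 2: Convert E to consistent units (1 GPa = 1000 uN/um^2).
E = 130 GPa = 130000 uN/um^2
Step 3: Calculate tip deflection.
delta = F * L^3 / (3 * E * I)
delta = 18.1 * 197^3 / (3 * 130000 * 22.5)
delta = 15.7699 um


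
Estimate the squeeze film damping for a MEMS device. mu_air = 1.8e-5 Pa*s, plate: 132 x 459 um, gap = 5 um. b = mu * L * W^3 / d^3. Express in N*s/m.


Step 1: Convert to SI.
L = 132e-6 m, W = 459e-6 m, d = 5e-6 m
Step 2: W^3 = (459e-6)^3 = 9.67e-11 m^3
Step 3: d^3 = (5e-6)^3 = 1.25e-16 m^3
Step 4: b = 1.8e-5 * 132e-6 * 9.67e-11 / 1.25e-16
b = 1.84e-03 N*s/m


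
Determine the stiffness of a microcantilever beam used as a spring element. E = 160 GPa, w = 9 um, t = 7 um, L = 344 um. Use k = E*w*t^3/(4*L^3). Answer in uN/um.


Step 1: Convert E to consistent units (1 GPa = 1000 uN/um^2).
E = 160 GPa = 160000 uN/um^2
Step 2: Compute t^3 = 7^3 = 343
Step 3: Compute L^3 = 344^3 = 40707584
Step 4: k = 160000 * 9 * 343 / (4 * 40707584)
k = 3.0333 uN/um


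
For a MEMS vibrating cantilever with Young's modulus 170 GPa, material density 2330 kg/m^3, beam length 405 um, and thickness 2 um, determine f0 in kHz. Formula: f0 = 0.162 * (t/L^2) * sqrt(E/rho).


Step 1: Convert units to SI.
t_SI = 2e-6 m, L_SI = 405e-6 m
Step 2: Calculate sqrt(E/rho).
sqrt(170e9 / 2330) = 8541.74 m/s
Step 3: Compute f0.
f0 = 0.162 * 2e-6 / (405e-6)^2 * 8541.74 = 16872.6 Hz = 16.87 kHz


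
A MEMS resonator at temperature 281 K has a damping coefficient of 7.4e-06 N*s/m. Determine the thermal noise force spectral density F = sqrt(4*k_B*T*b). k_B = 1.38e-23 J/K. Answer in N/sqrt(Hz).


Step 1: Compute 4 * k_B * T * b
= 4 * 1.38e-23 * 281 * 7.4e-06
= 1.1478e-25 N^2/Hz
Step 2: F_noise = sqrt(1.1478e-25)
F_noise = 3.39e-13 N/sqrt(Hz)


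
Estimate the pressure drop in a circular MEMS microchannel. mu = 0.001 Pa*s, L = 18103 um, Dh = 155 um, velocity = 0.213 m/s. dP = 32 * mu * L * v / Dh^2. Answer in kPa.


Step 1: Convert to SI: L = 18103e-6 m, Dh = 155e-6 m
Step 2: dP = 32 * 0.001 * 18103e-6 * 0.213 / (155e-6)^2
Step 3: dP = 5135.90 Pa
Step 4: Convert to kPa: dP = 5.14 kPa


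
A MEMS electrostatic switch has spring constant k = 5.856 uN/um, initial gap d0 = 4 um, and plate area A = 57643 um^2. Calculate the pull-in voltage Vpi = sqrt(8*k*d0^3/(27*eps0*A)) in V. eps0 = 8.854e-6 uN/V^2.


Step 1: Compute numerator: 8 * k * d0^3 = 8 * 5.856 * 4^3 = 2998.272
Step 2: Compute denominator: 27 * eps0 * A = 27 * 8.854e-6 * 57643 = 13.78002
Step 3: Vpi = sqrt(2998.272 / 13.78002)
Vpi = 14.75 V


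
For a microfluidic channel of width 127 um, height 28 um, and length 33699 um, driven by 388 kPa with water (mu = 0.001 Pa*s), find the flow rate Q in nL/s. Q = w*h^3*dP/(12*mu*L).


Step 1: Convert all dimensions to SI (meters).
w = 127e-6 m, h = 28e-6 m, L = 33699e-6 m, dP = 388e3 Pa
Step 2: Q = w * h^3 * dP / (12 * mu * L)
Q = 127e-6 * (28e-6)^3 * 388e3 / (12 * 0.001 * 33699e-6) = 2.67492297e-09 m^3/s
Step 3: Convert Q from m^3/s to nL/s (1 m^3 = 1e12 nL, so multiply by 1e12).
Q = 2674.923 nL/s


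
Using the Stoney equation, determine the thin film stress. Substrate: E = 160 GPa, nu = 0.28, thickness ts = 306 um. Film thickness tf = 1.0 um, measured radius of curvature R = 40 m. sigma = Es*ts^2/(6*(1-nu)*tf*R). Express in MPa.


Step 1: Compute numerator: Es * ts^2 = 160 * 306^2 = 14981760 (GPa*um^2)
Step 2: Compute denominator (R in um): 6*(1-nu)*tf*R = 6*0.72*1.0*40e6 = 172800000.0 (um^2)
Step 3: sigma (GPa) = 14981760 / 172800000.0 = 8.67e-02 GPa
Step 4: Convert to MPa (x1000): sigma = 86.7 MPa


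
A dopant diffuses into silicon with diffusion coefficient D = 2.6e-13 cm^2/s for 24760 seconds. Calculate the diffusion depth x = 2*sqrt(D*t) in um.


Step 1: Compute D*t = 2.6e-13 * 24760 = 6.4376e-09 cm^2
Step 2: sqrt(D*t) = 8.02347e-05 cm
Step 3: x = 2 * 8.02347e-05 cm = 1.604694e-04 cm
Step 4: Convert to um (1 cm = 1e4 um): x = 1.605 um


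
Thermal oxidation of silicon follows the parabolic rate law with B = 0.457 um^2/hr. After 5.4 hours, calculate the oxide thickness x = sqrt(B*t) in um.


Step 1: Compute B*t = 0.457 * 5.4 = 2.4678
Step 2: x = sqrt(2.4678)
x = 1.571 um


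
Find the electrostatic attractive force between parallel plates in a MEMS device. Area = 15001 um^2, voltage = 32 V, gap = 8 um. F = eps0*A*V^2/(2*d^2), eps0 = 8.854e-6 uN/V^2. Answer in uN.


Step 1: Identify parameters.
eps0 = 8.854e-6 uN/V^2, A = 15001 um^2, V = 32 V, d = 8 um
Step 2: Compute V^2 = 32^2 = 1024
Step 3: Compute d^2 = 8^2 = 64
Step 4: F = 0.5 * 8.854e-6 * 15001 * 1024 / 64
F = 1.063 uN


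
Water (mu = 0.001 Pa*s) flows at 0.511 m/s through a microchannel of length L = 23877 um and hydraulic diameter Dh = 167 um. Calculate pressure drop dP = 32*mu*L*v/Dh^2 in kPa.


Step 1: Convert to SI: L = 23877e-6 m, Dh = 167e-6 m
Step 2: dP = 32 * 0.001 * 23877e-6 * 0.511 / (167e-6)^2
Step 3: dP = 13999.67 Pa
Step 4: Convert to kPa: dP = 14.0 kPa


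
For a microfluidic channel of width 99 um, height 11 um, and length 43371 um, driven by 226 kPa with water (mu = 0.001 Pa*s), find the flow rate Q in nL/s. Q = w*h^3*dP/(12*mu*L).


Step 1: Convert all dimensions to SI (meters).
w = 99e-6 m, h = 11e-6 m, L = 43371e-6 m, dP = 226e3 Pa
Step 2: Q = w * h^3 * dP / (12 * mu * L)
Q = 99e-6 * (11e-6)^3 * 226e3 / (12 * 0.001 * 43371e-6) = 5.72191e-11 m^3/s
Step 3: Convert Q from m^3/s to nL/s (1 m^3 = 1e12 nL, so multiply by 1e12).
Q = 57.219 nL/s


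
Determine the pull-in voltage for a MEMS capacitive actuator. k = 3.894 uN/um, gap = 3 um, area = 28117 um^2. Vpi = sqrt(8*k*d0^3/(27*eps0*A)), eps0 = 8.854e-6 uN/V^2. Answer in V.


Step 1: Compute numerator: 8 * k * d0^3 = 8 * 3.894 * 3^3 = 841.104
Step 2: Compute denominator: 27 * eps0 * A = 27 * 8.854e-6 * 28117 = 6.721594
Step 3: Vpi = sqrt(841.104 / 6.721594)
Vpi = 11.19 V


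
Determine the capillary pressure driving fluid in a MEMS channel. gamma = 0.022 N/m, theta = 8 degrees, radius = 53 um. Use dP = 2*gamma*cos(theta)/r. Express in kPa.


Step 1: cos(8 deg) = 0.9903
Step 2: Convert r to m: r = 53e-6 m
Step 3: dP = 2 * 0.022 * 0.9903 / 53e-6 = 822.1 Pa
Step 4: Convert Pa to kPa (divide by 1000).
dP = 0.82 kPa


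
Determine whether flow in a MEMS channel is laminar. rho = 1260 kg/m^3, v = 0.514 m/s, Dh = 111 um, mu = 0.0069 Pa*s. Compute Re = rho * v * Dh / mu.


Step 1: Convert Dh to meters: Dh = 111e-6 m
Step 2: Re = rho * v * Dh / mu
Re = 1260 * 0.514 * 111e-6 / 0.0069
Re = 10.419
Since Re = 10.419 is below ~2300, the flow is laminar.


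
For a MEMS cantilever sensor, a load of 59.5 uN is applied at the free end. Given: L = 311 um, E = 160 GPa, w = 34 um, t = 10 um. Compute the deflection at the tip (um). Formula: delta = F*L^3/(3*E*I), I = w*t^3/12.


Step 1: Calculate the second moment of area.
I = w * t^3 / 12 = 34 * 10^3 / 12 = 2833.3333 um^4
Step 2: Convert E to consistent units (1 GPa = 1000 uN/um^2).
E = 160 GPa = 160000 uN/um^2
Step 3: Calculate tip deflection.
delta = F * L^3 / (3 * E * I)
delta = 59.5 * 311^3 / (3 * 160000 * 2833.3333)
delta = 1.316 um


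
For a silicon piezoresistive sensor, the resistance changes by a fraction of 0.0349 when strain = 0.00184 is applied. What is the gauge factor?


Step 1: Identify values.
dR/R = 0.0349, strain = 0.00184
Step 2: GF = (dR/R) / strain = 0.0349 / 0.00184
GF = 19.0


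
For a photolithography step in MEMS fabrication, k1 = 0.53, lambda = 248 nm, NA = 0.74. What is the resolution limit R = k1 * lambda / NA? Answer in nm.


Step 1: Identify values: k1 = 0.53, lambda = 248 nm, NA = 0.74
Step 2: R = k1 * lambda / NA
R = 0.53 * 248 / 0.74
R = 177.6 nm


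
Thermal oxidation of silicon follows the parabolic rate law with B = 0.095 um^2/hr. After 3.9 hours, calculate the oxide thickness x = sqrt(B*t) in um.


Step 1: Compute B*t = 0.095 * 3.9 = 0.3705
Step 2: x = sqrt(0.3705)
x = 0.609 um


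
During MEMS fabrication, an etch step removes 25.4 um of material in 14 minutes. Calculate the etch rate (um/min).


Step 1: Etch rate = depth / time
Step 2: rate = 25.4 / 14
rate = 1.814 um/min


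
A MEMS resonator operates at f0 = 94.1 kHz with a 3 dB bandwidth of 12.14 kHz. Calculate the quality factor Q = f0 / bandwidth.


Step 1: Q = f0 / bandwidth
Step 2: Q = 94.1 / 12.14
Q = 7.8


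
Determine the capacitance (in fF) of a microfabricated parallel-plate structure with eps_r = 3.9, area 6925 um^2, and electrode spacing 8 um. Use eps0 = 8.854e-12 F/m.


Step 1: Convert area to m^2: A = 6925e-12 m^2
Step 2: Convert gap to m: d = 8e-6 m
Step 3: C = eps0 * eps_r * A / d
C = 8.854e-12 * 3.9 * 6925e-12 / 8e-6
Step 4: Convert to fF (multiply by 1e15).
C = 29.89 fF


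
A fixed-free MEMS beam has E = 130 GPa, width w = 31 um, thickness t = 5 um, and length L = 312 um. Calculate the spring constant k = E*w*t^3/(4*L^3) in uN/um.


Step 1: Convert E to consistent units (1 GPa = 1000 uN/um^2).
E = 130 GPa = 130000 uN/um^2
Step 2: Compute t^3 = 5^3 = 125
Step 3: Compute L^3 = 312^3 = 30371328
Step 4: k = 130000 * 31 * 125 / (4 * 30371328)
k = 4.1466 uN/um


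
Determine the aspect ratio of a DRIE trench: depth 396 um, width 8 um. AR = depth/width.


Step 1: AR = depth / width
Step 2: AR = 396 / 8
AR = 49.5


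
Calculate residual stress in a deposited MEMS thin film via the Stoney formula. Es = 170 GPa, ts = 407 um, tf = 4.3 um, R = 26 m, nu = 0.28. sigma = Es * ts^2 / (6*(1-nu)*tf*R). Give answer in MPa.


Step 1: Compute numerator: Es * ts^2 = 170 * 407^2 = 28160330 (GPa*um^2)
Step 2: Compute denominator (R in um): 6*(1-nu)*tf*R = 6*0.72*4.3*26e6 = 482976000.0 (um^2)
Step 3: sigma (GPa) = 28160330 / 482976000.0 = 5.8306e-02 GPa
Step 4: Convert to MPa (x1000): sigma = 58.3 MPa


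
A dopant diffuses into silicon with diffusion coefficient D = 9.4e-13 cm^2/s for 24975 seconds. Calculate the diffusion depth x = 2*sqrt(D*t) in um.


Step 1: Compute D*t = 9.4e-13 * 24975 = 2.34765e-08 cm^2
Step 2: sqrt(D*t) = 1.5322e-04 cm
Step 3: x = 2 * 1.5322e-04 cm = 3.0644e-04 cm
Step 4: Convert to um (1 cm = 1e4 um): x = 3.064 um


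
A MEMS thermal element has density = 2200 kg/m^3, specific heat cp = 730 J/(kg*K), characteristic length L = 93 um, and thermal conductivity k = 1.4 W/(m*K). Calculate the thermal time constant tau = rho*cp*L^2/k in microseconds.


Step 1: Convert L to m: L = 93e-6 m
Step 2: L^2 = (93e-6)^2 = 8.649e-09 m^2
Step 3: tau = 2200 * 730 * 8.649e-09 / 1.4 = 9.92163857e-03 s
Step 4: Convert to microseconds (multiply by 1e6).
tau = 9921.639 us


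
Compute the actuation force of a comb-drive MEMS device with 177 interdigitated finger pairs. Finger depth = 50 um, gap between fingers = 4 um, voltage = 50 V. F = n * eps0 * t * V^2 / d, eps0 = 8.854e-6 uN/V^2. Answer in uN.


Step 1: Parameters: n=177, eps0=8.854e-6 uN/V^2, t=50 um, V=50 V, d=4 um
Step 2: V^2 = 2500
Step 3: F = 177 * 8.854e-6 * 50 * 2500 / 4
F = 48.974 uN


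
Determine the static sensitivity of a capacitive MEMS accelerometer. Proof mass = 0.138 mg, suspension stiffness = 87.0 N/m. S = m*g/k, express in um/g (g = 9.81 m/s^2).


Step 1: Convert mass: m = 0.138 mg = 1.38e-07 kg
Step 2: S = m * g / k = 1.38e-07 * 9.81 / 87.0
Step 3: S = 1.56e-08 m/g
Step 4: Convert to um/g: S = 0.016 um/g


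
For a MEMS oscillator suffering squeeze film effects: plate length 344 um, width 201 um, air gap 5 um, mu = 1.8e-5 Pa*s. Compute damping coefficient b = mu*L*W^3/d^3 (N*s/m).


Step 1: Convert to SI.
L = 344e-6 m, W = 201e-6 m, d = 5e-6 m
Step 2: W^3 = (201e-6)^3 = 8.12e-12 m^3
Step 3: d^3 = (5e-6)^3 = 1.25e-16 m^3
Step 4: b = 1.8e-5 * 344e-6 * 8.12e-12 / 1.25e-16
b = 4.02e-04 N*s/m


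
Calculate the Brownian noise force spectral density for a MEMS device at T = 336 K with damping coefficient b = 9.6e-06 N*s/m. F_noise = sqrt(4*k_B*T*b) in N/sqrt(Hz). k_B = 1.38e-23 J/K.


Step 1: Compute 4 * k_B * T * b
= 4 * 1.38e-23 * 336 * 9.6e-06
= 1.7805e-25 N^2/Hz
Step 2: F_noise = sqrt(1.7805e-25)
F_noise = 4.22e-13 N/sqrt(Hz)


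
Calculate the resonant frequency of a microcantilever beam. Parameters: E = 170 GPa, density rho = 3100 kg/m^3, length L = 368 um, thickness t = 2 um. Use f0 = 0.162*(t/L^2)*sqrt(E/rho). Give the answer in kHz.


Step 1: Convert units to SI.
t_SI = 2e-6 m, L_SI = 368e-6 m
Step 2: Calculate sqrt(E/rho).
sqrt(170e9 / 3100) = 7405.32 m/s
Step 3: Compute f0.
f0 = 0.162 * 2e-6 / (368e-6)^2 * 7405.32 = 17717.1 Hz = 17.72 kHz


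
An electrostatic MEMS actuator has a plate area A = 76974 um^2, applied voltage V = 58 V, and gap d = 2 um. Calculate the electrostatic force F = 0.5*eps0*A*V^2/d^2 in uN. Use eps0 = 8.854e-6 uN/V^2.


Step 1: Identify parameters.
eps0 = 8.854e-6 uN/V^2, A = 76974 um^2, V = 58 V, d = 2 um
Step 2: Compute V^2 = 58^2 = 3364
Step 3: Compute d^2 = 2^2 = 4
Step 4: F = 0.5 * 8.854e-6 * 76974 * 3364 / 4
F = 286.582 uN


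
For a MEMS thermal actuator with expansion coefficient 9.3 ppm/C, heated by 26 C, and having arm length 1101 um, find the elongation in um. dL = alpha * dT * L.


Step 1: Convert CTE: alpha = 9.3 ppm/C = 9.3e-6 /C
Step 2: dL = 9.3e-6 * 26 * 1101
dL = 0.2662 um


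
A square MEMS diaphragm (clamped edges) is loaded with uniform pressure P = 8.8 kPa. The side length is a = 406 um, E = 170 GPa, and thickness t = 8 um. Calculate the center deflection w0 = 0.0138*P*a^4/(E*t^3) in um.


Step 1: Convert pressure to compatible units (E is in GPa, so P in GPa).
P = 8.8 kPa = 8.8e-6 GPa
Step 2: Compute numerator: 0.0138 * P * a^4.
a^4 = 406^4 = 27170906896
numerator = 0.0138 * 8.8e-6 * 27170906896 = 3.2996e+03
Step 3: Compute denominator: E * t^3 = 170 * 8^3 = 87040
Step 4: w0 = numerator / denominator = 3.2996e+03 / 87040 = 0.0379 um


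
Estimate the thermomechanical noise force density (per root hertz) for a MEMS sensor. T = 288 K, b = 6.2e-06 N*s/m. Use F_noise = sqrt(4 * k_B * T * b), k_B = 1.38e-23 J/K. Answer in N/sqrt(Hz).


Step 1: Compute 4 * k_B * T * b
= 4 * 1.38e-23 * 288 * 6.2e-06
= 9.8565e-26 N^2/Hz
Step 2: F_noise = sqrt(9.8565e-26)
F_noise = 3.14e-13 N/sqrt(Hz)


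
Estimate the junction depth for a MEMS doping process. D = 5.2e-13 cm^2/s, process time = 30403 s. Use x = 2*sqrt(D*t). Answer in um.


Step 1: Compute D*t = 5.2e-13 * 30403 = 1.580956e-08 cm^2
Step 2: sqrt(D*t) = 1.25736e-04 cm
Step 3: x = 2 * 1.25736e-04 cm = 2.51472e-04 cm
Step 4: Convert to um (1 cm = 1e4 um): x = 2.515 um


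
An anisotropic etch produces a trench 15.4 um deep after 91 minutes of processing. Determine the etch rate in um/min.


Step 1: Etch rate = depth / time
Step 2: rate = 15.4 / 91
rate = 0.169 um/min


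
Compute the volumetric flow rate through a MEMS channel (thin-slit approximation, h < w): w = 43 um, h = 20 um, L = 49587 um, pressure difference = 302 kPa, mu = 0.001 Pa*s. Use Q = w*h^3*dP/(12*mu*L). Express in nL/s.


Step 1: Convert all dimensions to SI (meters).
w = 43e-6 m, h = 20e-6 m, L = 49587e-6 m, dP = 302e3 Pa
Step 2: Q = w * h^3 * dP / (12 * mu * L)
Q = 43e-6 * (20e-6)^3 * 302e3 / (12 * 0.001 * 49587e-6) = 1.7458877e-10 m^3/s
Step 3: Convert Q from m^3/s to nL/s (1 m^3 = 1e12 nL, so multiply by 1e12).
Q = 174.589 nL/s


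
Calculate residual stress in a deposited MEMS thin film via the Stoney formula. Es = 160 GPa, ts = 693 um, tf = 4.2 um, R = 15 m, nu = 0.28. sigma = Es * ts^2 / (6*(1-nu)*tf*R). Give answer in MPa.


Step 1: Compute numerator: Es * ts^2 = 160 * 693^2 = 76839840 (GPa*um^2)
Step 2: Compute denominator (R in um): 6*(1-nu)*tf*R = 6*0.72*4.2*15e6 = 272160000.0 (um^2)
Step 3: sigma (GPa) = 76839840 / 272160000.0 = 2.82333e-01 GPa
Step 4: Convert to MPa (x1000): sigma = 282.3 MPa


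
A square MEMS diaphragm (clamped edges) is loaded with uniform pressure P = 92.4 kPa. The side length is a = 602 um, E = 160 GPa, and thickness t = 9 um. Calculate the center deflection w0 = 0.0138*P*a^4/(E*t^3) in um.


Step 1: Convert pressure to compatible units (E is in GPa, so P in GPa).
P = 92.4 kPa = 92.4e-6 GPa
Step 2: Compute numerator: 0.0138 * P * a^4.
a^4 = 602^4 = 131336659216
numerator = 0.0138 * 92.4e-6 * 131336659216 = 1.6747e+05
Step 3: Compute denominator: E * t^3 = 160 * 9^3 = 116640
Step 4: w0 = numerator / denominator = 1.6747e+05 / 116640 = 1.4358 um


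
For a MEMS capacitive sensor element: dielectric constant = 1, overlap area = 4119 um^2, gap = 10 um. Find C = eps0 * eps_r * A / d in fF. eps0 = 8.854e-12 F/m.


Step 1: Convert area to m^2: A = 4119e-12 m^2
Step 2: Convert gap to m: d = 10e-6 m
Step 3: C = eps0 * eps_r * A / d
C = 8.854e-12 * 1 * 4119e-12 / 10e-6
Step 4: Convert to fF (multiply by 1e15).
C = 3.65 fF


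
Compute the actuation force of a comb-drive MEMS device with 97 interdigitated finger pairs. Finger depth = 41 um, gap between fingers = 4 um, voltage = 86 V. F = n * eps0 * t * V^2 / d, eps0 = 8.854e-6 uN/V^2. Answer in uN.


Step 1: Parameters: n=97, eps0=8.854e-6 uN/V^2, t=41 um, V=86 V, d=4 um
Step 2: V^2 = 7396
Step 3: F = 97 * 8.854e-6 * 41 * 7396 / 4
F = 65.108 uN


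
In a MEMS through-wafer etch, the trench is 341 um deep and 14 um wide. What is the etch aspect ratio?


Step 1: AR = depth / width
Step 2: AR = 341 / 14
AR = 24.4


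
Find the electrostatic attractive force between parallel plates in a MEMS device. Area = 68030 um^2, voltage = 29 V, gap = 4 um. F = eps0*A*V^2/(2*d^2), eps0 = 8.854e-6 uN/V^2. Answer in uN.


Step 1: Identify parameters.
eps0 = 8.854e-6 uN/V^2, A = 68030 um^2, V = 29 V, d = 4 um
Step 2: Compute V^2 = 29^2 = 841
Step 3: Compute d^2 = 4^2 = 16
Step 4: F = 0.5 * 8.854e-6 * 68030 * 841 / 16
F = 15.83 uN


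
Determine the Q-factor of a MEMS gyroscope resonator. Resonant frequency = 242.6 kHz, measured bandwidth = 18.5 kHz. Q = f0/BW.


Step 1: Q = f0 / bandwidth
Step 2: Q = 242.6 / 18.5
Q = 13.1


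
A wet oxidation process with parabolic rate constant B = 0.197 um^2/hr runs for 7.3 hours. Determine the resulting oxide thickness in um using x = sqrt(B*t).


Step 1: Compute B*t = 0.197 * 7.3 = 1.4381
Step 2: x = sqrt(1.4381)
x = 1.199 um


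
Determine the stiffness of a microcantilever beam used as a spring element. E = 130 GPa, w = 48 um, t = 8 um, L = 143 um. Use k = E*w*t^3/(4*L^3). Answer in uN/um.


Step 1: Convert E to consistent units (1 GPa = 1000 uN/um^2).
E = 130 GPa = 130000 uN/um^2
Step 2: Compute t^3 = 8^3 = 512
Step 3: Compute L^3 = 143^3 = 2924207
Step 4: k = 130000 * 48 * 512 / (4 * 2924207)
k = 273.1407 uN/um


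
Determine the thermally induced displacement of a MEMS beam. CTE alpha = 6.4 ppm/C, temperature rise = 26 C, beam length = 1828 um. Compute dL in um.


Step 1: Convert CTE: alpha = 6.4 ppm/C = 6.4e-6 /C
Step 2: dL = 6.4e-6 * 26 * 1828
dL = 0.3042 um


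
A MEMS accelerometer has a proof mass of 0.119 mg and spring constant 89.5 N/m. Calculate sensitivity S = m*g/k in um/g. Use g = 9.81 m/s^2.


Step 1: Convert mass: m = 0.119 mg = 1.19e-07 kg
Step 2: S = m * g / k = 1.19e-07 * 9.81 / 89.5
Step 3: S = 1.30e-08 m/g
Step 4: Convert to um/g: S = 0.013 um/g


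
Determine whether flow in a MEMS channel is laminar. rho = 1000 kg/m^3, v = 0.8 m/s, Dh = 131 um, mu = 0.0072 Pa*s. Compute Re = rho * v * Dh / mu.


Step 1: Convert Dh to meters: Dh = 131e-6 m
Step 2: Re = rho * v * Dh / mu
Re = 1000 * 0.8 * 131e-6 / 0.0072
Re = 14.556
Since Re = 14.556 is below ~2300, the flow is laminar.


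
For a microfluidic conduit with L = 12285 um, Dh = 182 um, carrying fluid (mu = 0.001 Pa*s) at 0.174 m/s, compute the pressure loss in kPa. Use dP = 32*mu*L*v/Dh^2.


Step 1: Convert to SI: L = 12285e-6 m, Dh = 182e-6 m
Step 2: dP = 32 * 0.001 * 12285e-6 * 0.174 / (182e-6)^2
Step 3: dP = 2065.05 Pa
Step 4: Convert to kPa: dP = 2.07 kPa


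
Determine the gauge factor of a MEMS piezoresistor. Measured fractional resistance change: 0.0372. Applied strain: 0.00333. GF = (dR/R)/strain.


Step 1: Identify values.
dR/R = 0.0372, strain = 0.00333
Step 2: GF = (dR/R) / strain = 0.0372 / 0.00333
GF = 11.2


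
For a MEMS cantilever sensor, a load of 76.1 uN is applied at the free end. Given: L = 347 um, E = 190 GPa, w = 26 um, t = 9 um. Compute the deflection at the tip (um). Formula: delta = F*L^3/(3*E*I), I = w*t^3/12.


Step 1: Calculate the second moment of area.
I = w * t^3 / 12 = 26 * 9^3 / 12 = 1579.5 um^4
Step 2: Convert E to consistent units (1 GPa = 1000 uN/um^2).
E = 190 GPa = 190000 uN/um^2
Step 3: Calculate tip deflection.
delta = F * L^3 / (3 * E * I)
delta = 76.1 * 347^3 / (3 * 190000 * 1579.5)
delta = 3.5317 um


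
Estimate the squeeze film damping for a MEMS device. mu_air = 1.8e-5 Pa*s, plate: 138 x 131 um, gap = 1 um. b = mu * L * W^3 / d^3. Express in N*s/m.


Step 1: Convert to SI.
L = 138e-6 m, W = 131e-6 m, d = 1e-6 m
Step 2: W^3 = (131e-6)^3 = 2.25e-12 m^3
Step 3: d^3 = (1e-6)^3 = 1.00e-18 m^3
Step 4: b = 1.8e-5 * 138e-6 * 2.25e-12 / 1.00e-18
b = 5.58e-03 N*s/m


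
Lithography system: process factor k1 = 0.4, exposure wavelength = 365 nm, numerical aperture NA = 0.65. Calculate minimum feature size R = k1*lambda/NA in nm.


Step 1: Identify values: k1 = 0.4, lambda = 365 nm, NA = 0.65
Step 2: R = k1 * lambda / NA
R = 0.4 * 365 / 0.65
R = 224.6 nm


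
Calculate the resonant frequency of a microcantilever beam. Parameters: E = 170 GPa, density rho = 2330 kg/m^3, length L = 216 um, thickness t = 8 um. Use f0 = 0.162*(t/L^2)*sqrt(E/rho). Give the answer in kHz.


Step 1: Convert units to SI.
t_SI = 8e-6 m, L_SI = 216e-6 m
Step 2: Calculate sqrt(E/rho).
sqrt(170e9 / 2330) = 8541.74 m/s
Step 3: Compute f0.
f0 = 0.162 * 8e-6 / (216e-6)^2 * 8541.74 = 237270.6 Hz = 237.27 kHz


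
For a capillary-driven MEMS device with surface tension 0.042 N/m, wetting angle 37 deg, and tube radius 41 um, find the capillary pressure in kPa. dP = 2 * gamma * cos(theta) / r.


Step 1: cos(37 deg) = 0.7986
Step 2: Convert r to m: r = 41e-6 m
Step 3: dP = 2 * 0.042 * 0.7986 / 41e-6 = 1636.2 Pa
Step 4: Convert Pa to kPa (divide by 1000).
dP = 1.64 kPa


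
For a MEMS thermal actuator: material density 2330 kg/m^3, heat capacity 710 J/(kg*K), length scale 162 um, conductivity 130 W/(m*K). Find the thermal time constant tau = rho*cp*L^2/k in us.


Step 1: Convert L to m: L = 162e-6 m
Step 2: L^2 = (162e-6)^2 = 2.6244e-08 m^2
Step 3: tau = 2330 * 710 * 2.6244e-08 / 130 = 3.3396499e-04 s
Step 4: Convert to microseconds (multiply by 1e6).
tau = 333.965 us


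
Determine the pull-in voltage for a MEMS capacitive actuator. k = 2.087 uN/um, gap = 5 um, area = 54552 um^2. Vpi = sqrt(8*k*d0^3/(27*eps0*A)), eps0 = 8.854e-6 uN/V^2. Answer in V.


Step 1: Compute numerator: 8 * k * d0^3 = 8 * 2.087 * 5^3 = 2087.0
Step 2: Compute denominator: 27 * eps0 * A = 27 * 8.854e-6 * 54552 = 13.041092
Step 3: Vpi = sqrt(2087.0 / 13.041092)
Vpi = 12.65 V


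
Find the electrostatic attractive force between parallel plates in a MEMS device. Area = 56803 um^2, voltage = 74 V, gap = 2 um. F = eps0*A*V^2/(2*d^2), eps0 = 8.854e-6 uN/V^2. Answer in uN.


Step 1: Identify parameters.
eps0 = 8.854e-6 uN/V^2, A = 56803 um^2, V = 74 V, d = 2 um
Step 2: Compute V^2 = 74^2 = 5476
Step 3: Compute d^2 = 2^2 = 4
Step 4: F = 0.5 * 8.854e-6 * 56803 * 5476 / 4
F = 344.258 uN


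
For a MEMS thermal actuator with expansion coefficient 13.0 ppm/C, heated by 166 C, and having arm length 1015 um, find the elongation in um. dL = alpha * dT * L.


Step 1: Convert CTE: alpha = 13.0 ppm/C = 13.0e-6 /C
Step 2: dL = 13.0e-6 * 166 * 1015
dL = 2.1904 um


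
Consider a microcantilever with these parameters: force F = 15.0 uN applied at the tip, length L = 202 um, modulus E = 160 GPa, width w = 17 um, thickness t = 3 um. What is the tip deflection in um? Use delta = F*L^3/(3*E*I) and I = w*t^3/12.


Step 1: Calculate the second moment of area.
I = w * t^3 / 12 = 17 * 3^3 / 12 = 38.25 um^4
Step 2: Convert E to consistent units (1 GPa = 1000 uN/um^2).
E = 160 GPa = 160000 uN/um^2
Step 3: Calculate tip deflection.
delta = F * L^3 / (3 * E * I)
delta = 15.0 * 202^3 / (3 * 160000 * 38.25)
delta = 6.734 um


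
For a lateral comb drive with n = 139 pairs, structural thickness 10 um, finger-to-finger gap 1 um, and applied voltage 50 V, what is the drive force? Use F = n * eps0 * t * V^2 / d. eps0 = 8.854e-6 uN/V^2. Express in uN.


Step 1: Parameters: n=139, eps0=8.854e-6 uN/V^2, t=10 um, V=50 V, d=1 um
Step 2: V^2 = 2500
Step 3: F = 139 * 8.854e-6 * 10 * 2500 / 1
F = 30.768 uN


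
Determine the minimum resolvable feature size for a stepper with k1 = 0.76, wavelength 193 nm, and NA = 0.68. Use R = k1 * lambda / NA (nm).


Step 1: Identify values: k1 = 0.76, lambda = 193 nm, NA = 0.68
Step 2: R = k1 * lambda / NA
R = 0.76 * 193 / 0.68
R = 215.7 nm


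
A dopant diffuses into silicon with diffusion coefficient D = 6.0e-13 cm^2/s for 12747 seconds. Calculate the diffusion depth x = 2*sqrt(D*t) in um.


Step 1: Compute D*t = 6.0e-13 * 12747 = 7.6482e-09 cm^2
Step 2: sqrt(D*t) = 8.7454e-05 cm
Step 3: x = 2 * 8.7454e-05 cm = 1.74908e-04 cm
Step 4: Convert to um (1 cm = 1e4 um): x = 1.749 um


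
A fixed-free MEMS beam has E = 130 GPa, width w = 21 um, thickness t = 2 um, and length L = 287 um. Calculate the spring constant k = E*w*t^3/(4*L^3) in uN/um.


Step 1: Convert E to consistent units (1 GPa = 1000 uN/um^2).
E = 130 GPa = 130000 uN/um^2
Step 2: Compute t^3 = 2^3 = 8
Step 3: Compute L^3 = 287^3 = 23639903
Step 4: k = 130000 * 21 * 8 / (4 * 23639903)
k = 0.231 uN/um


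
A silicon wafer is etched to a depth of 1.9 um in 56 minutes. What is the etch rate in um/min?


Step 1: Etch rate = depth / time
Step 2: rate = 1.9 / 56
rate = 0.034 um/min


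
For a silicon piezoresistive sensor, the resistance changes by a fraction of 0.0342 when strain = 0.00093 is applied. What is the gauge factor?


Step 1: Identify values.
dR/R = 0.0342, strain = 0.00093
Step 2: GF = (dR/R) / strain = 0.0342 / 0.00093
GF = 36.8


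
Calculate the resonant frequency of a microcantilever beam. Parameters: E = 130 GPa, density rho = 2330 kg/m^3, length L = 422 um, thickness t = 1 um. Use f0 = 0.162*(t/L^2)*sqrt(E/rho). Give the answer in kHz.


Step 1: Convert units to SI.
t_SI = 1e-6 m, L_SI = 422e-6 m
Step 2: Calculate sqrt(E/rho).
sqrt(130e9 / 2330) = 7469.54 m/s
Step 3: Compute f0.
f0 = 0.162 * 1e-6 / (422e-6)^2 * 7469.54 = 6794.9 Hz = 6.79 kHz


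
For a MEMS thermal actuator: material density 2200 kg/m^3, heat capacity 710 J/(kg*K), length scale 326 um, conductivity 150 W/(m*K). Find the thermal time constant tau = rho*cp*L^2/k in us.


Step 1: Convert L to m: L = 326e-6 m
Step 2: L^2 = (326e-6)^2 = 1.06276e-07 m^2
Step 3: tau = 2200 * 710 * 1.06276e-07 / 150 = 1.10668741e-03 s
Step 4: Convert to microseconds (multiply by 1e6).
tau = 1106.687 us


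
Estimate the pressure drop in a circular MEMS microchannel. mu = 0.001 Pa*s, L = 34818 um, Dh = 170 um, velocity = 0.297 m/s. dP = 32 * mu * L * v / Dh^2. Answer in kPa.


Step 1: Convert to SI: L = 34818e-6 m, Dh = 170e-6 m
Step 2: dP = 32 * 0.001 * 34818e-6 * 0.297 / (170e-6)^2
Step 3: dP = 11450.18 Pa
Step 4: Convert to kPa: dP = 11.45 kPa


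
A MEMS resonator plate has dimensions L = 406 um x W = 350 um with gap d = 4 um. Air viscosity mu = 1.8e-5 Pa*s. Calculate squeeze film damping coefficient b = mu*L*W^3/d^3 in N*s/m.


Step 1: Convert to SI.
L = 406e-6 m, W = 350e-6 m, d = 4e-6 m
Step 2: W^3 = (350e-6)^3 = 4.29e-11 m^3
Step 3: d^3 = (4e-6)^3 = 6.40e-17 m^3
Step 4: b = 1.8e-5 * 406e-6 * 4.29e-11 / 6.40e-17
b = 4.90e-03 N*s/m


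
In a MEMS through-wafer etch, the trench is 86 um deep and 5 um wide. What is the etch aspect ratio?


Step 1: AR = depth / width
Step 2: AR = 86 / 5
AR = 17.2


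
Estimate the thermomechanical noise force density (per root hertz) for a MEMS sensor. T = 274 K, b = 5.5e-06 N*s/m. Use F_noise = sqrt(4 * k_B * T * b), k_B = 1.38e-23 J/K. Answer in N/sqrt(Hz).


Step 1: Compute 4 * k_B * T * b
= 4 * 1.38e-23 * 274 * 5.5e-06
= 8.3186e-26 N^2/Hz
Step 2: F_noise = sqrt(8.3186e-26)
F_noise = 2.88e-13 N/sqrt(Hz)


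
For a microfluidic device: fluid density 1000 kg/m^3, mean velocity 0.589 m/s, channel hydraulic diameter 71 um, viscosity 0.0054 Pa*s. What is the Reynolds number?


Step 1: Convert Dh to meters: Dh = 71e-6 m
Step 2: Re = rho * v * Dh / mu
Re = 1000 * 0.589 * 71e-6 / 0.0054
Re = 7.744
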